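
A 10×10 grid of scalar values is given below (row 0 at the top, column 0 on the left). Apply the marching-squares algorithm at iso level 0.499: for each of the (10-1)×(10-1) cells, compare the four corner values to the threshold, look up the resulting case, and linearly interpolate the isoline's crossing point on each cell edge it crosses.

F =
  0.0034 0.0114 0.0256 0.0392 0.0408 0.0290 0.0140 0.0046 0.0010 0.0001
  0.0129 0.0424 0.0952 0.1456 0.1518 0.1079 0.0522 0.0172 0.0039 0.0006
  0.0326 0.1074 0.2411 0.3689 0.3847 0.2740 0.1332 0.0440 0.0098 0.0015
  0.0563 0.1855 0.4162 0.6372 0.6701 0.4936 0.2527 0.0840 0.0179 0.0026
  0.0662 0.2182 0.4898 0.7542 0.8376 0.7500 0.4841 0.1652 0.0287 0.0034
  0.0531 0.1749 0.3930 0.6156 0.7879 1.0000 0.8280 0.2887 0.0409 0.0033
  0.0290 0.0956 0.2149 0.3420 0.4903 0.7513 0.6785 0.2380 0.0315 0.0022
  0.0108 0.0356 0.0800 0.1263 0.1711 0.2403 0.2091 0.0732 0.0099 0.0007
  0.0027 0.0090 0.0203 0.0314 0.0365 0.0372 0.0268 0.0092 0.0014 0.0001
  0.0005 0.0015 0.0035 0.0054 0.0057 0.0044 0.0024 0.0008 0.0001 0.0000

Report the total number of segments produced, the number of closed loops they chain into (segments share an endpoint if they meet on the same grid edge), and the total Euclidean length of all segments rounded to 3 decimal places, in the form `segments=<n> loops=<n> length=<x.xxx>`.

cell (2,2): code 0100 → (2.485,3.000)–(3.000,2.375)
cell (2,3): code 1100 → (2.400,4.000)–(2.485,3.000)
cell (2,4): code 1000 → (3.000,4.969)–(2.400,4.000)
cell (3,2): code 0110 → (3.000,2.375)–(4.000,2.035)
cell (3,4): code 1101 → (3.021,5.000)–(3.000,4.969)
cell (3,5): code 1000 → (4.000,5.944)–(3.021,5.000)
cell (4,2): code 0110 → (4.000,2.035)–(5.000,2.476)
cell (4,5): code 1101 → (4.043,6.000)–(4.000,5.944)
cell (4,6): code 1000 → (5.000,6.610)–(4.043,6.000)
cell (5,2): code 0010 → (5.000,2.476)–(5.426,3.000)
cell (5,3): code 0011 → (5.426,3.000)–(5.971,4.000)
cell (5,4): code 0111 → (5.971,4.000)–(6.000,4.033)
cell (5,6): code 1001 → (6.000,6.407)–(5.000,6.610)
cell (6,4): code 0010 → (6.000,4.033)–(6.494,5.000)
cell (6,5): code 0011 → (6.494,5.000)–(6.382,6.000)
cell (6,6): code 0001 → (6.382,6.000)–(6.000,6.407)
total: 16 segments, chained into 1 closed loop(s), length Σ = 13.234374

segments=16 loops=1 length=13.234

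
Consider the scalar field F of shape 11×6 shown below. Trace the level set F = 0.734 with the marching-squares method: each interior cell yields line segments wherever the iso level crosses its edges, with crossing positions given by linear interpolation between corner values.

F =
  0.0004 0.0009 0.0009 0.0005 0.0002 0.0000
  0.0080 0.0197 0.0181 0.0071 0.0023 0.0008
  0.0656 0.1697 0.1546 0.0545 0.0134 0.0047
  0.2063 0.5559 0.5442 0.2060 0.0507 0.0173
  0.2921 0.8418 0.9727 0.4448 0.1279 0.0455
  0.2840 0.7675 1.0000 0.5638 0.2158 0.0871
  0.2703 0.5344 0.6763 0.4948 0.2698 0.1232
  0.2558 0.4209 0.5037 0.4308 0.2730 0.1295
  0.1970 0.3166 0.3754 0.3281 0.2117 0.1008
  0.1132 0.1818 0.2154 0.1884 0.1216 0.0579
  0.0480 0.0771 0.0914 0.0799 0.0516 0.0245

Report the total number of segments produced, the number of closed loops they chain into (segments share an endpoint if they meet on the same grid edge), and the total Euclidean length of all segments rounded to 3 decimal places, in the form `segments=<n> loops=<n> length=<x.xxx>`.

cell (3,0): code 0100 → (3.623,1.000)–(4.000,0.804)
cell (3,1): code 1100 → (3.443,2.000)–(3.623,1.000)
cell (3,2): code 1000 → (4.000,2.452)–(3.443,2.000)
cell (4,0): code 0110 → (4.000,0.804)–(5.000,0.931)
cell (4,2): code 1001 → (5.000,2.610)–(4.000,2.452)
cell (5,0): code 0010 → (5.000,0.931)–(5.144,1.000)
cell (5,1): code 0011 → (5.144,1.000)–(5.822,2.000)
cell (5,2): code 0001 → (5.822,2.000)–(5.000,2.610)
total: 8 segments, chained into 1 closed loop(s), length Σ = 6.569948

segments=8 loops=1 length=6.570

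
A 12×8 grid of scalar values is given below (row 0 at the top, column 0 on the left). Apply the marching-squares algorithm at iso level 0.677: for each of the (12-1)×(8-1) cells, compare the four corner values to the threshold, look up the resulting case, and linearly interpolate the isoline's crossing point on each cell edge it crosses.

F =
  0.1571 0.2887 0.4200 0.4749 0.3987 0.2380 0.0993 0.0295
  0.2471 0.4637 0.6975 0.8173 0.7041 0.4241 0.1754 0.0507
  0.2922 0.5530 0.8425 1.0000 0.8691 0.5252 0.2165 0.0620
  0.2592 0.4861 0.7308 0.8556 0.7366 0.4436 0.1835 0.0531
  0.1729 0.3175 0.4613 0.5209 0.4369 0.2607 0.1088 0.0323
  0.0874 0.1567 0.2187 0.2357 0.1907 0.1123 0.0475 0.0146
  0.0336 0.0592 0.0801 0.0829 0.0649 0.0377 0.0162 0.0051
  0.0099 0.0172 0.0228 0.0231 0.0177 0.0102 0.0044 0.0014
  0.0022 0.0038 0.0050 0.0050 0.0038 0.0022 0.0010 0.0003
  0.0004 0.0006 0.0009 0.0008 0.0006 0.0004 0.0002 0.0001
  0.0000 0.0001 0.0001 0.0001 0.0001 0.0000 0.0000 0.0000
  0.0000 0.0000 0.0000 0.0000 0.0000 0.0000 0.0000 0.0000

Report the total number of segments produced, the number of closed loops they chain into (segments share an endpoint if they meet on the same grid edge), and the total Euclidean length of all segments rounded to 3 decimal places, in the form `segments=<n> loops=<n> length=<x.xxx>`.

cell (0,1): code 0100 → (0.926,2.000)–(1.000,1.912)
cell (0,2): code 1100 → (0.590,3.000)–(0.926,2.000)
cell (0,3): code 1100 → (0.911,4.000)–(0.590,3.000)
cell (0,4): code 1000 → (1.000,4.097)–(0.911,4.000)
cell (1,1): code 0110 → (1.000,1.912)–(2.000,1.428)
cell (1,4): code 1001 → (2.000,4.559)–(1.000,4.097)
cell (2,1): code 0110 → (2.000,1.428)–(3.000,1.780)
cell (2,4): code 1001 → (3.000,4.203)–(2.000,4.559)
cell (3,1): code 0010 → (3.000,1.780)–(3.200,2.000)
cell (3,2): code 0011 → (3.200,2.000)–(3.534,3.000)
cell (3,3): code 0011 → (3.534,3.000)–(3.199,4.000)
cell (3,4): code 0001 → (3.199,4.000)–(3.000,4.203)
total: 12 segments, chained into 1 closed loop(s), length Σ = 9.375141

segments=12 loops=1 length=9.375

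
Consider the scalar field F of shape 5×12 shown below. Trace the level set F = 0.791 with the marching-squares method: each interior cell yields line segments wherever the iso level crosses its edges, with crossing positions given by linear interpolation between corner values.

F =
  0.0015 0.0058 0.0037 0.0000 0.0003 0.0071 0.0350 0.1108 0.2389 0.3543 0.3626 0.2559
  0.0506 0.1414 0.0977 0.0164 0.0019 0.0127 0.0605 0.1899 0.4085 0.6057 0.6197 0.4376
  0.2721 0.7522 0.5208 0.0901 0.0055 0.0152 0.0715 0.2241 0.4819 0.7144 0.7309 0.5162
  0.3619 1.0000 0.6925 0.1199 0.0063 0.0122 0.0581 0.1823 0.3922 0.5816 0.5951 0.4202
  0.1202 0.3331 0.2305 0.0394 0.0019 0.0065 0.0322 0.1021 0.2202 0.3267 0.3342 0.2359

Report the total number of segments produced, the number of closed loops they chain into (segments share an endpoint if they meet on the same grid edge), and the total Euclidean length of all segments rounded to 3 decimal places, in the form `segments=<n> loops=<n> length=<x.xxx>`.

segments=4 loops=1 length=3.190

cell (2,0): code 0100 → (2.157,1.000)–(3.000,0.672)
cell (2,1): code 1000 → (3.000,1.680)–(2.157,1.000)
cell (3,0): code 0010 → (3.000,0.672)–(3.313,1.000)
cell (3,1): code 0001 → (3.313,1.000)–(3.000,1.680)
total: 4 segments, chained into 1 closed loop(s), length Σ = 3.189744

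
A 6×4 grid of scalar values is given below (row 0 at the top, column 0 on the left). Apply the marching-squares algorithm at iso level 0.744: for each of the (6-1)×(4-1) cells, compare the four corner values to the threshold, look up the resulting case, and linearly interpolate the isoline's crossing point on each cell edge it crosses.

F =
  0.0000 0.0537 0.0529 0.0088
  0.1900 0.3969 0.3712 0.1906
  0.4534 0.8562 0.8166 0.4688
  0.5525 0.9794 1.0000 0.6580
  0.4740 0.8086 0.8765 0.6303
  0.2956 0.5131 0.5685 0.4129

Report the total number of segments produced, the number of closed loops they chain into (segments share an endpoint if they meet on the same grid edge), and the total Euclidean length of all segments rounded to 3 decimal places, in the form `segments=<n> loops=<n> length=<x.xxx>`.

cell (1,0): code 0100 → (1.756,1.000)–(2.000,0.721)
cell (1,1): code 1100 → (1.837,2.000)–(1.756,1.000)
cell (1,2): code 1000 → (2.000,2.209)–(1.837,2.000)
cell (2,0): code 0110 → (2.000,0.721)–(3.000,0.449)
cell (2,2): code 1001 → (3.000,2.749)–(2.000,2.209)
cell (3,0): code 0110 → (3.000,0.449)–(4.000,0.807)
cell (3,2): code 1001 → (4.000,2.538)–(3.000,2.749)
cell (4,0): code 0010 → (4.000,0.807)–(4.219,1.000)
cell (4,1): code 0011 → (4.219,1.000)–(4.430,2.000)
cell (4,2): code 0001 → (4.430,2.000)–(4.000,2.538)
total: 10 segments, chained into 1 closed loop(s), length Σ = 7.898526

segments=10 loops=1 length=7.899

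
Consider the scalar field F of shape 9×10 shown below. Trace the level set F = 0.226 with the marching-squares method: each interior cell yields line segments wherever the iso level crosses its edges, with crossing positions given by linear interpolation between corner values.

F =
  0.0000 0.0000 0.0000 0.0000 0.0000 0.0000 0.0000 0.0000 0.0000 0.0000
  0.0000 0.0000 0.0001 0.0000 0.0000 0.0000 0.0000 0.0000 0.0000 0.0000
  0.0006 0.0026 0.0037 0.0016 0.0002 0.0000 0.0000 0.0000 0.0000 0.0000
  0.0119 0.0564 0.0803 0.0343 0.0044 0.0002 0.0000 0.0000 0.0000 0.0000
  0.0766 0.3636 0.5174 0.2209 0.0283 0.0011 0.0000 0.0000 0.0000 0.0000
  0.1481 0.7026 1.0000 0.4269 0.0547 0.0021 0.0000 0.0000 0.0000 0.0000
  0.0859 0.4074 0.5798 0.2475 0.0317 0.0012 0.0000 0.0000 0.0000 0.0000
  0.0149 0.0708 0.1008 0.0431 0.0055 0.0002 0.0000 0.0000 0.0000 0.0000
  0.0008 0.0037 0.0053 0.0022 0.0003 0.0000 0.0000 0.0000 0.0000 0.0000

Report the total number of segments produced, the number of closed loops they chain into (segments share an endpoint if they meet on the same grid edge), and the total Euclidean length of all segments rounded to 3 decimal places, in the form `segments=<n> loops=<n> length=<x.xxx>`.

segments=12 loops=1 length=10.346

cell (3,0): code 0100 → (3.552,1.000)–(4.000,0.521)
cell (3,1): code 1100 → (3.333,2.000)–(3.552,1.000)
cell (3,2): code 1000 → (4.000,2.983)–(3.333,2.000)
cell (4,0): code 0110 → (4.000,0.521)–(5.000,0.140)
cell (4,2): code 1101 → (4.025,3.000)–(4.000,2.983)
cell (4,3): code 1000 → (5.000,3.540)–(4.025,3.000)
cell (5,0): code 0110 → (5.000,0.140)–(6.000,0.436)
cell (5,3): code 1001 → (6.000,3.100)–(5.000,3.540)
cell (6,0): code 0010 → (6.000,0.436)–(6.539,1.000)
cell (6,1): code 0011 → (6.539,1.000)–(6.739,2.000)
cell (6,2): code 0011 → (6.739,2.000)–(6.105,3.000)
cell (6,3): code 0001 → (6.105,3.000)–(6.000,3.100)
total: 12 segments, chained into 1 closed loop(s), length Σ = 10.345805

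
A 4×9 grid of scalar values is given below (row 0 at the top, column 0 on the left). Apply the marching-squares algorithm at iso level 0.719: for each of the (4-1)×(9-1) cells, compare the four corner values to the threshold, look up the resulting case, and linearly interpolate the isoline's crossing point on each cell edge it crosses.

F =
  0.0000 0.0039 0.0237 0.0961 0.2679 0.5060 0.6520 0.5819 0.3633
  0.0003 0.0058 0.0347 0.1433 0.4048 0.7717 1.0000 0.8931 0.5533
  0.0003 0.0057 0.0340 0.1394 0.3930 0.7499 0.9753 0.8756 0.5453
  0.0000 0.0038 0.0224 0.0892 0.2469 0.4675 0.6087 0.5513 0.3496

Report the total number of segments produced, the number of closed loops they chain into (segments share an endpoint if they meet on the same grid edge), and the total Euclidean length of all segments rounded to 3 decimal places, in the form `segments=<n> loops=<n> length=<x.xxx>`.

cell (0,4): code 0100 → (0.802,5.000)–(1.000,4.856)
cell (0,5): code 1100 → (0.193,6.000)–(0.802,5.000)
cell (0,6): code 1100 → (0.441,7.000)–(0.193,6.000)
cell (0,7): code 1000 → (1.000,7.512)–(0.441,7.000)
cell (1,4): code 0110 → (1.000,4.856)–(2.000,4.913)
cell (1,7): code 1001 → (2.000,7.474)–(1.000,7.512)
cell (2,4): code 0010 → (2.000,4.913)–(2.109,5.000)
cell (2,5): code 0011 → (2.109,5.000)–(2.699,6.000)
cell (2,6): code 0011 → (2.699,6.000)–(2.483,7.000)
cell (2,7): code 0001 → (2.483,7.000)–(2.000,7.474)
total: 10 segments, chained into 1 closed loop(s), length Σ = 8.207375

segments=10 loops=1 length=8.207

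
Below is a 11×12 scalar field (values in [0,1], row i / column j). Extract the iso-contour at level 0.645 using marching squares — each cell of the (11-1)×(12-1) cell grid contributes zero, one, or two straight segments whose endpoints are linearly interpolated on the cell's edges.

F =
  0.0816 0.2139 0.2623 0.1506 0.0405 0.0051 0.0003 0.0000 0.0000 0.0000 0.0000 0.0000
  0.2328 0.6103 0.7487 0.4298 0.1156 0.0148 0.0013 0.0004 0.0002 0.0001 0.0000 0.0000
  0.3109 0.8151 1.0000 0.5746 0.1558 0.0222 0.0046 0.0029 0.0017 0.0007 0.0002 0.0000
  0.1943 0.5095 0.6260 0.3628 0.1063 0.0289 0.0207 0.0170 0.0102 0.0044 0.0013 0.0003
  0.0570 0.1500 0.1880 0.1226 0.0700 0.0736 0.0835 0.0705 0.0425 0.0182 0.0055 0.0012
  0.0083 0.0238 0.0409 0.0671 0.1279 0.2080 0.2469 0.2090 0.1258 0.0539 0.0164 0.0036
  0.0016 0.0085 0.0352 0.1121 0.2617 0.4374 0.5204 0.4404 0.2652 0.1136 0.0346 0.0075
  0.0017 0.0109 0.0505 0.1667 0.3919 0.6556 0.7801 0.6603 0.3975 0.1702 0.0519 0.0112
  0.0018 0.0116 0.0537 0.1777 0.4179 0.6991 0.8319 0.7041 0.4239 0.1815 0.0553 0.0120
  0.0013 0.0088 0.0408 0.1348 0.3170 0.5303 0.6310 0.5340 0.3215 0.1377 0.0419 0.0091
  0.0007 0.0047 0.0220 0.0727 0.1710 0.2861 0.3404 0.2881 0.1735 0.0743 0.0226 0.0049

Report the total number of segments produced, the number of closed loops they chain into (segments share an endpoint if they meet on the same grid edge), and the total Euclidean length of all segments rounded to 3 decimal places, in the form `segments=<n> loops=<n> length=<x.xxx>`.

cell (0,1): code 0100 → (0.787,2.000)–(1.000,1.251)
cell (0,2): code 1000 → (1.000,2.325)–(0.787,2.000)
cell (1,0): code 0100 → (1.169,1.000)–(2.000,0.663)
cell (1,1): code 1110 → (1.000,1.251)–(1.169,1.000)
cell (1,2): code 1001 → (2.000,2.835)–(1.000,2.325)
cell (2,0): code 0010 → (2.000,0.663)–(2.557,1.000)
cell (2,1): code 0011 → (2.557,1.000)–(2.949,2.000)
cell (2,2): code 0001 → (2.949,2.000)–(2.000,2.835)
cell (6,4): code 0100 → (6.951,5.000)–(7.000,4.960)
cell (6,5): code 1100 → (6.480,6.000)–(6.951,5.000)
cell (6,6): code 1100 → (6.930,7.000)–(6.480,6.000)
cell (6,7): code 1000 → (7.000,7.058)–(6.930,7.000)
cell (7,4): code 0110 → (7.000,4.960)–(8.000,4.808)
cell (7,7): code 1001 → (8.000,7.211)–(7.000,7.058)
cell (8,4): code 0010 → (8.000,4.808)–(8.320,5.000)
cell (8,5): code 0011 → (8.320,5.000)–(8.930,6.000)
cell (8,6): code 0011 → (8.930,6.000)–(8.347,7.000)
cell (8,7): code 0001 → (8.347,7.000)–(8.000,7.211)
total: 18 segments, chained into 2 closed loop(s), length Σ = 13.966589

segments=18 loops=2 length=13.967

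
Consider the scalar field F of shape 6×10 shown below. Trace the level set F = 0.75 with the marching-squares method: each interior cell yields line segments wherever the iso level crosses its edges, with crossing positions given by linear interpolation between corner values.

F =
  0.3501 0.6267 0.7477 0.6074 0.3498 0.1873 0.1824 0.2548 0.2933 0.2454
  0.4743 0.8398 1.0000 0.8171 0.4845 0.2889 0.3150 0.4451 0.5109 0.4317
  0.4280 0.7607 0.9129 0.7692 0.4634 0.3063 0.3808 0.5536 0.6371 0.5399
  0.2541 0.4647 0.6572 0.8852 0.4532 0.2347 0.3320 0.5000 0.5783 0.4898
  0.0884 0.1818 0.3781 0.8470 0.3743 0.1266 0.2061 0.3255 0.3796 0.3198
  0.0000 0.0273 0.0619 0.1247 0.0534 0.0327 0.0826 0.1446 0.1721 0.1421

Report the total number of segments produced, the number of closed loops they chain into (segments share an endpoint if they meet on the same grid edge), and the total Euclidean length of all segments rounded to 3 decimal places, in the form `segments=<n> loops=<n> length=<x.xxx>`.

cell (0,0): code 0100 → (0.579,1.000)–(1.000,0.754)
cell (0,1): code 1100 → (0.009,2.000)–(0.579,1.000)
cell (0,2): code 1100 → (0.680,3.000)–(0.009,2.000)
cell (0,3): code 1000 → (1.000,3.202)–(0.680,3.000)
cell (1,0): code 0110 → (1.000,0.754)–(2.000,0.968)
cell (1,3): code 1001 → (2.000,3.063)–(1.000,3.202)
cell (2,0): code 0010 → (2.000,0.968)–(2.036,1.000)
cell (2,1): code 0011 → (2.036,1.000)–(2.637,2.000)
cell (2,2): code 0111 → (2.637,2.000)–(3.000,2.407)
cell (2,3): code 1001 → (3.000,3.313)–(2.000,3.063)
cell (3,2): code 0110 → (3.000,2.407)–(4.000,2.793)
cell (3,3): code 1001 → (4.000,3.205)–(3.000,3.313)
cell (4,2): code 0010 → (4.000,2.793)–(4.134,3.000)
cell (4,3): code 0001 → (4.134,3.000)–(4.000,3.205)
total: 14 segments, chained into 1 closed loop(s), length Σ = 10.614021

segments=14 loops=1 length=10.614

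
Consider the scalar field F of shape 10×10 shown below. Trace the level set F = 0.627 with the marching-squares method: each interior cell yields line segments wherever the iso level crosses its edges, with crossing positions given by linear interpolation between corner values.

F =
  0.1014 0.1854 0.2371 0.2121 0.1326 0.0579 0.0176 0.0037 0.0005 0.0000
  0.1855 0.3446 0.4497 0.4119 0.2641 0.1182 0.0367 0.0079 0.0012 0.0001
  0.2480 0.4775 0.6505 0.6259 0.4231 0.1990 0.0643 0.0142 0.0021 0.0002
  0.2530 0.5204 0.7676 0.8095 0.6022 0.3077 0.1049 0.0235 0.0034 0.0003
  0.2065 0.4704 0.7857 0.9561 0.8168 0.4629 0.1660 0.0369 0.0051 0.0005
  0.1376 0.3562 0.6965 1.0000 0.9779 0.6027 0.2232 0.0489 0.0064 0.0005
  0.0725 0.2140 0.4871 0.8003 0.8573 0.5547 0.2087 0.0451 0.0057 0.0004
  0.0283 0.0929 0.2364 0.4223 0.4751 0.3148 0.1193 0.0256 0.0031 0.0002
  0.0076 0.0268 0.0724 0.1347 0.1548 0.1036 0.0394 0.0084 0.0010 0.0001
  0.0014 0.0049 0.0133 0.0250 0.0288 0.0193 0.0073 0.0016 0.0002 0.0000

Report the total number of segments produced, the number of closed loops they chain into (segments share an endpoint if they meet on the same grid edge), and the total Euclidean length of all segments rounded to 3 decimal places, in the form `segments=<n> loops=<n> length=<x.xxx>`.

segments=16 loops=1 length=12.836

cell (1,1): code 0100 → (1.883,2.000)–(2.000,1.864)
cell (1,2): code 1000 → (2.000,2.955)–(1.883,2.000)
cell (2,1): code 0110 → (2.000,1.864)–(3.000,1.431)
cell (2,2): code 1101 → (2.006,3.000)–(2.000,2.955)
cell (2,3): code 1000 → (3.000,3.880)–(2.006,3.000)
cell (3,1): code 0110 → (3.000,1.431)–(4.000,1.497)
cell (3,3): code 1101 → (3.116,4.000)–(3.000,3.880)
cell (3,4): code 1000 → (4.000,4.536)–(3.116,4.000)
cell (4,1): code 0110 → (4.000,1.497)–(5.000,1.796)
cell (4,4): code 1001 → (5.000,4.935)–(4.000,4.536)
cell (5,1): code 0010 → (5.000,1.796)–(5.332,2.000)
cell (5,2): code 0111 → (5.332,2.000)–(6.000,2.447)
cell (5,4): code 1001 → (6.000,4.761)–(5.000,4.935)
cell (6,2): code 0010 → (6.000,2.447)–(6.458,3.000)
cell (6,3): code 0011 → (6.458,3.000)–(6.603,4.000)
cell (6,4): code 0001 → (6.603,4.000)–(6.000,4.761)
total: 16 segments, chained into 1 closed loop(s), length Σ = 12.835626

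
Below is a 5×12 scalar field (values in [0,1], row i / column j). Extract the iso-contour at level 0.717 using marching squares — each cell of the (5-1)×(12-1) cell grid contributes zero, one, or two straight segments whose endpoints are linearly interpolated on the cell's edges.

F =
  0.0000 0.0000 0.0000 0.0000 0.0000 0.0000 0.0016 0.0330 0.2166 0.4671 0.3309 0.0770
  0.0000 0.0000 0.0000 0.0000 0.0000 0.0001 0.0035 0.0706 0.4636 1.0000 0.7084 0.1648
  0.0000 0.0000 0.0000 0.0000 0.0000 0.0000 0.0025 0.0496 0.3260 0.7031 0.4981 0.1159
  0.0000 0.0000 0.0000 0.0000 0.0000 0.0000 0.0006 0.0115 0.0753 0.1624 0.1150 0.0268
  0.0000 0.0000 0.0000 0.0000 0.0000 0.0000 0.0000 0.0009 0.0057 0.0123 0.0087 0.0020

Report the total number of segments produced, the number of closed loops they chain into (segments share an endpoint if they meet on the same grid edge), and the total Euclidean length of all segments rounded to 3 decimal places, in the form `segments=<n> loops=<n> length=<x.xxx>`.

cell (0,8): code 0100 → (0.469,9.000)–(1.000,8.472)
cell (0,9): code 1000 → (1.000,9.971)–(0.469,9.000)
cell (1,8): code 0010 → (1.000,8.472)–(1.953,9.000)
cell (1,9): code 0001 → (1.953,9.000)–(1.000,9.971)
total: 4 segments, chained into 1 closed loop(s), length Σ = 4.304648

segments=4 loops=1 length=4.305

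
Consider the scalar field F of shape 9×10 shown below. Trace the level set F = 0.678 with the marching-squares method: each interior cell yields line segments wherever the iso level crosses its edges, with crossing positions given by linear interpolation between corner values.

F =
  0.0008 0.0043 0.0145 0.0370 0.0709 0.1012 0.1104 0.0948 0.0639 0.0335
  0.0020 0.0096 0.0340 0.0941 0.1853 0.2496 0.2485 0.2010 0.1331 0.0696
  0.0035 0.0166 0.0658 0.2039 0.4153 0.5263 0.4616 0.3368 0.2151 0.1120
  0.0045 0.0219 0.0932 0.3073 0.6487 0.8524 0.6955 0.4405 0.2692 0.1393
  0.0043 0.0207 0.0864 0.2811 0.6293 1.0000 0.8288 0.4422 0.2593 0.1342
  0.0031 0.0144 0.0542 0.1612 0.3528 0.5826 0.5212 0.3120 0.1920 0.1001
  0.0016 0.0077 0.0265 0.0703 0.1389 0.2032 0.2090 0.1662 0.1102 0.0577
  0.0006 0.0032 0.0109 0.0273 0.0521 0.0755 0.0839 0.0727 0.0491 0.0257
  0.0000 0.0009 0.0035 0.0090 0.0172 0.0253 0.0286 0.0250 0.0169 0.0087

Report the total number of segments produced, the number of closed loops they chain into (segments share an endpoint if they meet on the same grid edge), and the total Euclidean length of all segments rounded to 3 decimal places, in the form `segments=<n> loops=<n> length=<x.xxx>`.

cell (2,4): code 0100 → (2.465,5.000)–(3.000,4.144)
cell (2,5): code 1100 → (2.925,6.000)–(2.465,5.000)
cell (2,6): code 1000 → (3.000,6.069)–(2.925,6.000)
cell (3,4): code 0110 → (3.000,4.144)–(4.000,4.131)
cell (3,6): code 1001 → (4.000,6.390)–(3.000,6.069)
cell (4,4): code 0010 → (4.000,4.131)–(4.771,5.000)
cell (4,5): code 0011 → (4.771,5.000)–(4.490,6.000)
cell (4,6): code 0001 → (4.490,6.000)–(4.000,6.390)
total: 8 segments, chained into 1 closed loop(s), length Σ = 7.089202

segments=8 loops=1 length=7.089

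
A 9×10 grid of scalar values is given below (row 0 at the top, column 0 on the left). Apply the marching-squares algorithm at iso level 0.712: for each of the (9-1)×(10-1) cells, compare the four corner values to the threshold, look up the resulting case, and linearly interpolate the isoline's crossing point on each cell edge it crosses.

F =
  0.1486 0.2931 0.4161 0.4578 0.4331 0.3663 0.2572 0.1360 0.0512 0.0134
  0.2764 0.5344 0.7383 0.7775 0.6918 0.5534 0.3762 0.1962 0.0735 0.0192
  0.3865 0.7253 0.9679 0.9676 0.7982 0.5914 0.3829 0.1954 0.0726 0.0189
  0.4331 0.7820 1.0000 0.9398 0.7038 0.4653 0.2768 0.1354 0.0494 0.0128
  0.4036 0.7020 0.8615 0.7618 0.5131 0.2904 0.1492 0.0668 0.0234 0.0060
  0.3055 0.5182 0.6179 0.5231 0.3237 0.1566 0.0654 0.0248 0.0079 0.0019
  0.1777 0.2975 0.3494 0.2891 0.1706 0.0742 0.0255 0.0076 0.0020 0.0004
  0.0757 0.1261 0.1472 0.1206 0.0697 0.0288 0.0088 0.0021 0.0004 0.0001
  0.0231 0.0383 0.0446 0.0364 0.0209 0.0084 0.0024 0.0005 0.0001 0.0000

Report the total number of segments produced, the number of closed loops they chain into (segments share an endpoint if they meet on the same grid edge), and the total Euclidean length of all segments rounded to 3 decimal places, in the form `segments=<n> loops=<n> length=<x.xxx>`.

cell (0,1): code 0100 → (0.918,2.000)–(1.000,1.871)
cell (0,2): code 1100 → (0.795,3.000)–(0.918,2.000)
cell (0,3): code 1000 → (1.000,3.764)–(0.795,3.000)
cell (1,0): code 0100 → (1.930,1.000)–(2.000,0.961)
cell (1,1): code 1110 → (1.000,1.871)–(1.930,1.000)
cell (1,3): code 1101 → (1.190,4.000)–(1.000,3.764)
cell (1,4): code 1000 → (2.000,4.417)–(1.190,4.000)
cell (2,0): code 0110 → (2.000,0.961)–(3.000,0.799)
cell (2,3): code 1011 → (3.000,3.965)–(2.913,4.000)
cell (2,4): code 0001 → (2.913,4.000)–(2.000,4.417)
cell (3,0): code 0010 → (3.000,0.799)–(3.875,1.000)
cell (3,1): code 0111 → (3.875,1.000)–(4.000,1.063)
cell (3,3): code 1001 → (4.000,3.200)–(3.000,3.965)
cell (4,1): code 0010 → (4.000,1.063)–(4.614,2.000)
cell (4,2): code 0011 → (4.614,2.000)–(4.209,3.000)
cell (4,3): code 0001 → (4.209,3.000)–(4.000,3.200)
total: 16 segments, chained into 1 closed loop(s), length Σ = 11.414974

segments=16 loops=1 length=11.415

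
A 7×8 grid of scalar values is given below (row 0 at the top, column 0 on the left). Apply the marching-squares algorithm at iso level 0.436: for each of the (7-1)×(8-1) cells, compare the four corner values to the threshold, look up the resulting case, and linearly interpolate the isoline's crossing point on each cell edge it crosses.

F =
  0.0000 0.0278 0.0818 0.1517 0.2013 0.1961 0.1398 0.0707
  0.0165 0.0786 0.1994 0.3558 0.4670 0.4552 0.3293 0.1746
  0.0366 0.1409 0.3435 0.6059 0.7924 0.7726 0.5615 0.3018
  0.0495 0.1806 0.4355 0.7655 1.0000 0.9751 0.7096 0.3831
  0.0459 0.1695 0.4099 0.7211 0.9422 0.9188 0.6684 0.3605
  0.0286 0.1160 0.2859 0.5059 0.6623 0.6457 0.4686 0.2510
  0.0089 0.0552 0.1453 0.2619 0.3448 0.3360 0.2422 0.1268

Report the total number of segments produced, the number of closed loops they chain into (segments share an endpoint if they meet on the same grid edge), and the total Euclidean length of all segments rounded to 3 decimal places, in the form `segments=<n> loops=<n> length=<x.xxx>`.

cell (0,3): code 0100 → (0.883,4.000)–(1.000,3.721)
cell (0,4): code 1100 → (0.926,5.000)–(0.883,4.000)
cell (0,5): code 1000 → (1.000,5.153)–(0.926,5.000)
cell (1,2): code 0100 → (1.321,3.000)–(2.000,2.353)
cell (1,3): code 1110 → (1.000,3.721)–(1.321,3.000)
cell (1,5): code 1101 → (1.460,6.000)–(1.000,5.153)
cell (1,6): code 1000 → (2.000,6.483)–(1.460,6.000)
cell (2,2): code 0110 → (2.000,2.353)–(3.000,2.002)
cell (2,6): code 1001 → (3.000,6.838)–(2.000,6.483)
cell (3,2): code 0110 → (3.000,2.002)–(4.000,2.084)
cell (3,6): code 1001 → (4.000,6.755)–(3.000,6.838)
cell (4,2): code 0110 → (4.000,2.084)–(5.000,2.682)
cell (4,6): code 1001 → (5.000,6.150)–(4.000,6.755)
cell (5,2): code 0010 → (5.000,2.682)–(5.286,3.000)
cell (5,3): code 0011 → (5.286,3.000)–(5.713,4.000)
cell (5,4): code 0011 → (5.713,4.000)–(5.677,5.000)
cell (5,5): code 0011 → (5.677,5.000)–(5.144,6.000)
cell (5,6): code 0001 → (5.144,6.000)–(5.000,6.150)
total: 18 segments, chained into 1 closed loop(s), length Σ = 15.207876

segments=18 loops=1 length=15.208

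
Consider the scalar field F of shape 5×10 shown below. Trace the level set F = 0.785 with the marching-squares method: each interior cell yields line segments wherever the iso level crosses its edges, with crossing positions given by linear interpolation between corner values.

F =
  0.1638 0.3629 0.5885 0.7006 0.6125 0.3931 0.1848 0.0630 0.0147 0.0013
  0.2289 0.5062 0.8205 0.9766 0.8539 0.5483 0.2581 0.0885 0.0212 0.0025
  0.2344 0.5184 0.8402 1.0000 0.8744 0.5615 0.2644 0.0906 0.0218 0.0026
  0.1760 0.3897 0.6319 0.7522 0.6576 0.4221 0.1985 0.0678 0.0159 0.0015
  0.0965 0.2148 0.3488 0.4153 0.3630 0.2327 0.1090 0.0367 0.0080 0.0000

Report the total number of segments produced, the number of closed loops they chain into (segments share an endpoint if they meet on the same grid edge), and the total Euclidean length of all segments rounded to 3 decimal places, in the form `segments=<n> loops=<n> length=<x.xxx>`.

segments=10 loops=1 length=7.858

cell (0,1): code 0100 → (0.847,2.000)–(1.000,1.887)
cell (0,2): code 1100 → (0.306,3.000)–(0.847,2.000)
cell (0,3): code 1100 → (0.715,4.000)–(0.306,3.000)
cell (0,4): code 1000 → (1.000,4.225)–(0.715,4.000)
cell (1,1): code 0110 → (1.000,1.887)–(2.000,1.828)
cell (1,4): code 1001 → (2.000,4.286)–(1.000,4.225)
cell (2,1): code 0010 → (2.000,1.828)–(2.265,2.000)
cell (2,2): code 0011 → (2.265,2.000)–(2.868,3.000)
cell (2,3): code 0011 → (2.868,3.000)–(2.412,4.000)
cell (2,4): code 0001 → (2.412,4.000)–(2.000,4.286)
total: 10 segments, chained into 1 closed loop(s), length Σ = 7.858471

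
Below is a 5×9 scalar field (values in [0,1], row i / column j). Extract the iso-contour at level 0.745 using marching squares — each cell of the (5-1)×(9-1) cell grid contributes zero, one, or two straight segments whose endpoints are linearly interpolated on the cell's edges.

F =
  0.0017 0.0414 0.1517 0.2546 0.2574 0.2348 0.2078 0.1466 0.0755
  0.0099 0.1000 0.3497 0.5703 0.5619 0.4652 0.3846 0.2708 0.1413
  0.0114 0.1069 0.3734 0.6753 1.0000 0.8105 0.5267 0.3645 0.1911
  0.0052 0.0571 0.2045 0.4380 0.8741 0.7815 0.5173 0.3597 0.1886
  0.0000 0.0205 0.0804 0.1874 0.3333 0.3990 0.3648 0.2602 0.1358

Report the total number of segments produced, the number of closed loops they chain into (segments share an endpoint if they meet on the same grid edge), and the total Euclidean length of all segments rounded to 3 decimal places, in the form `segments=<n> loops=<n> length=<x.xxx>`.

cell (1,3): code 0100 → (1.418,4.000)–(2.000,3.215)
cell (1,4): code 1100 → (1.810,5.000)–(1.418,4.000)
cell (1,5): code 1000 → (2.000,5.231)–(1.810,5.000)
cell (2,3): code 0110 → (2.000,3.215)–(3.000,3.704)
cell (2,5): code 1001 → (3.000,5.138)–(2.000,5.231)
cell (3,3): code 0010 → (3.000,3.704)–(3.239,4.000)
cell (3,4): code 0011 → (3.239,4.000)–(3.095,5.000)
cell (3,5): code 0001 → (3.095,5.000)–(3.000,5.138)
total: 8 segments, chained into 1 closed loop(s), length Σ = 6.026480

segments=8 loops=1 length=6.026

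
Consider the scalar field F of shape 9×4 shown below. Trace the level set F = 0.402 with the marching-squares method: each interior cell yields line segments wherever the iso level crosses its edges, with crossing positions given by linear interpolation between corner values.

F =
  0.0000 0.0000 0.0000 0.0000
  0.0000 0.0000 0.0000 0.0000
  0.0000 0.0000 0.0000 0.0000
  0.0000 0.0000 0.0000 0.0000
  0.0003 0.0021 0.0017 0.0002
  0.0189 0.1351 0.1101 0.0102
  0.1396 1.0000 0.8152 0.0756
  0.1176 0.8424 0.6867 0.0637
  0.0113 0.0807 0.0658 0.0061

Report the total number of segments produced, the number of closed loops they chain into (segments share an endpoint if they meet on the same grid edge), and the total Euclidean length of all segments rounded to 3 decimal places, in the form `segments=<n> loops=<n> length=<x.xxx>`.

segments=8 loops=1 length=7.298

cell (5,0): code 0100 → (5.309,1.000)–(6.000,0.305)
cell (5,1): code 1100 → (5.414,2.000)–(5.309,1.000)
cell (5,2): code 1000 → (6.000,2.559)–(5.414,2.000)
cell (6,0): code 0110 → (6.000,0.305)–(7.000,0.392)
cell (6,2): code 1001 → (7.000,2.457)–(6.000,2.559)
cell (7,0): code 0010 → (7.000,0.392)–(7.578,1.000)
cell (7,1): code 0011 → (7.578,1.000)–(7.459,2.000)
cell (7,2): code 0001 → (7.459,2.000)–(7.000,2.457)
total: 8 segments, chained into 1 closed loop(s), length Σ = 7.297764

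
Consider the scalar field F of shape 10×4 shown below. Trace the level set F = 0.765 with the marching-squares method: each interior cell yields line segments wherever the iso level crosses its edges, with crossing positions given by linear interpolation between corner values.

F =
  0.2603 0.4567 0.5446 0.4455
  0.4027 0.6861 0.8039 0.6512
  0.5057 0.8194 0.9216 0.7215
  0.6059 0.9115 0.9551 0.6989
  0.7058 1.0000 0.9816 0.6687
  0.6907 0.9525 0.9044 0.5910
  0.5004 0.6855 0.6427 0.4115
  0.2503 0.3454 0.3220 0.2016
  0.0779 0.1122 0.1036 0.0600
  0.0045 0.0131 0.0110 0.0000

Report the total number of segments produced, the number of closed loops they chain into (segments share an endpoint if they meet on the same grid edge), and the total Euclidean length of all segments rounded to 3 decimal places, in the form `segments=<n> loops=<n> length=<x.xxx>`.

cell (0,1): code 0100 → (0.850,2.000)–(1.000,1.670)
cell (0,2): code 1000 → (1.000,2.255)–(0.850,2.000)
cell (1,0): code 0100 → (1.592,1.000)–(2.000,0.827)
cell (1,1): code 1110 → (1.000,1.670)–(1.592,1.000)
cell (1,2): code 1001 → (2.000,2.783)–(1.000,2.255)
cell (2,0): code 0110 → (2.000,0.827)–(3.000,0.521)
cell (2,2): code 1001 → (3.000,2.742)–(2.000,2.783)
cell (3,0): code 0110 → (3.000,0.521)–(4.000,0.201)
cell (3,2): code 1001 → (4.000,2.692)–(3.000,2.742)
cell (4,0): code 0110 → (4.000,0.201)–(5.000,0.284)
cell (4,2): code 1001 → (5.000,2.445)–(4.000,2.692)
cell (5,0): code 0010 → (5.000,0.284)–(5.702,1.000)
cell (5,1): code 0011 → (5.702,1.000)–(5.533,2.000)
cell (5,2): code 0001 → (5.533,2.000)–(5.000,2.445)
total: 14 segments, chained into 1 closed loop(s), length Σ = 11.968794

segments=14 loops=1 length=11.969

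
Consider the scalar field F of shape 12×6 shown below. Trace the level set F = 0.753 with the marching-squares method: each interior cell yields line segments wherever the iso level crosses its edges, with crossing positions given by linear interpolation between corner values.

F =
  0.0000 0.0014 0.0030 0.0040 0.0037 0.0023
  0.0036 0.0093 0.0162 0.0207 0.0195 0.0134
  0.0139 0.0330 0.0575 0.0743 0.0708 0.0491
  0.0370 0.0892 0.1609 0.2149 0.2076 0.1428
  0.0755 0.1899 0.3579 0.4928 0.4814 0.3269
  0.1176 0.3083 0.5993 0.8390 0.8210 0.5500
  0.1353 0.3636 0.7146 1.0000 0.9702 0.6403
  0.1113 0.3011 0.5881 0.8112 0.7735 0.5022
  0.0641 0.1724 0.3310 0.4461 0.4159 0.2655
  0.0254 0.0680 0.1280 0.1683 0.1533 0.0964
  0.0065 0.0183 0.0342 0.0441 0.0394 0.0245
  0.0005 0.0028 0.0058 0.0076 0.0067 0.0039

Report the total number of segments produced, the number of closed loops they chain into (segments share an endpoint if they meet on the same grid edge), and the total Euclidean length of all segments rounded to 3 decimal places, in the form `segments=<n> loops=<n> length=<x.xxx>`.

cell (4,2): code 0100 → (4.752,3.000)–(5.000,2.641)
cell (4,3): code 1100 → (4.800,4.000)–(4.752,3.000)
cell (4,4): code 1000 → (5.000,4.251)–(4.800,4.000)
cell (5,2): code 0110 → (5.000,2.641)–(6.000,2.135)
cell (5,4): code 1001 → (6.000,4.658)–(5.000,4.251)
cell (6,2): code 0110 → (6.000,2.135)–(7.000,2.739)
cell (6,4): code 1001 → (7.000,4.076)–(6.000,4.658)
cell (7,2): code 0010 → (7.000,2.739)–(7.159,3.000)
cell (7,3): code 0011 → (7.159,3.000)–(7.057,4.000)
cell (7,4): code 0001 → (7.057,4.000)–(7.000,4.076)
total: 10 segments, chained into 1 closed loop(s), length Σ = 7.691190

segments=10 loops=1 length=7.691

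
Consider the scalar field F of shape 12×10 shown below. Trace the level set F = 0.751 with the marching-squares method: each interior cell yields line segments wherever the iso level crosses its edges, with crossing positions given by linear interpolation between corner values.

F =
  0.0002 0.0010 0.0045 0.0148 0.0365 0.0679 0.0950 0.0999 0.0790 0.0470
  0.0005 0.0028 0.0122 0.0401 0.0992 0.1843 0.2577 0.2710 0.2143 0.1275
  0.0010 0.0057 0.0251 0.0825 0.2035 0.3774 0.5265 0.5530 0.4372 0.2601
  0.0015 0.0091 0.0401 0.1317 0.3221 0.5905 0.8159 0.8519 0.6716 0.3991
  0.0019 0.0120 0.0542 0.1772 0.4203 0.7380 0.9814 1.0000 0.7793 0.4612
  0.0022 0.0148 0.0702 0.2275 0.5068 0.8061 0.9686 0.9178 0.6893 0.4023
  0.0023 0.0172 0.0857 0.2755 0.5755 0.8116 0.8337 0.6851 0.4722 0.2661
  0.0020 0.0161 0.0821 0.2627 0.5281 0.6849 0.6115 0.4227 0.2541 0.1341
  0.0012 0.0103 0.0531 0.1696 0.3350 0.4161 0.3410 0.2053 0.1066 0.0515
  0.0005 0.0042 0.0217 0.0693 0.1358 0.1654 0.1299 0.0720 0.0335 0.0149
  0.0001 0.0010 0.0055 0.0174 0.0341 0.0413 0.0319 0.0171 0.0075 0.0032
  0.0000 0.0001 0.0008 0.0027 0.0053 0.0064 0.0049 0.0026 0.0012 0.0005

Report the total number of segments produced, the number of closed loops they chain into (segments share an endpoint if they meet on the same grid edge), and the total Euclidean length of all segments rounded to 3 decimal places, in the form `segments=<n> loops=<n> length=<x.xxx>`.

cell (2,5): code 0100 → (2.776,6.000)–(3.000,5.712)
cell (2,6): code 1100 → (2.662,7.000)–(2.776,6.000)
cell (2,7): code 1000 → (3.000,7.560)–(2.662,7.000)
cell (3,5): code 0110 → (3.000,5.712)–(4.000,5.053)
cell (3,7): code 1101 → (3.737,8.000)–(3.000,7.560)
cell (3,8): code 1000 → (4.000,8.089)–(3.737,8.000)
cell (4,4): code 0100 → (4.191,5.000)–(5.000,4.816)
cell (4,5): code 1110 → (4.000,5.053)–(4.191,5.000)
cell (4,7): code 1011 → (5.000,7.730)–(4.314,8.000)
cell (4,8): code 0001 → (4.314,8.000)–(4.000,8.089)
cell (5,4): code 0110 → (5.000,4.816)–(6.000,4.743)
cell (5,6): code 1011 → (6.000,6.557)–(5.717,7.000)
cell (5,7): code 0001 → (5.717,7.000)–(5.000,7.730)
cell (6,4): code 0010 → (6.000,4.743)–(6.478,5.000)
cell (6,5): code 0011 → (6.478,5.000)–(6.372,6.000)
cell (6,6): code 0001 → (6.372,6.000)–(6.000,6.557)
total: 16 segments, chained into 1 closed loop(s), length Σ = 11.219942

segments=16 loops=1 length=11.220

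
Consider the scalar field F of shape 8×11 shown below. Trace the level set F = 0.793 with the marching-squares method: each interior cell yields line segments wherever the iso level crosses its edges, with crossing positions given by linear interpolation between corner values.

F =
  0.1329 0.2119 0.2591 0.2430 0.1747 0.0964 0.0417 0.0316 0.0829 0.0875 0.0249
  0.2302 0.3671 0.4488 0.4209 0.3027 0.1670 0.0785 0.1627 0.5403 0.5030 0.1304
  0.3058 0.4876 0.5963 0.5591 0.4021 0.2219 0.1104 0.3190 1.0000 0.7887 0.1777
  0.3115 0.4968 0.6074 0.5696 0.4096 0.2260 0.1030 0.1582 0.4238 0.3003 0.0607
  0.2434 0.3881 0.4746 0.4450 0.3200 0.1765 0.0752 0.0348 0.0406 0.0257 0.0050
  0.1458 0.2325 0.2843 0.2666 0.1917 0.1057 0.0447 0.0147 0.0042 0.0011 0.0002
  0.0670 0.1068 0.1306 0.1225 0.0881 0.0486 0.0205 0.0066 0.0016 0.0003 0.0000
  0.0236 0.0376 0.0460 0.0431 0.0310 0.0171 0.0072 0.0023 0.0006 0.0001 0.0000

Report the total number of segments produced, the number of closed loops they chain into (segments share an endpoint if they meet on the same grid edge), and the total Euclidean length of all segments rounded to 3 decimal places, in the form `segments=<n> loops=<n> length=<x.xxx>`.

segments=4 loops=1 length=3.136

cell (1,7): code 0100 → (1.550,8.000)–(2.000,7.696)
cell (1,8): code 1000 → (2.000,8.980)–(1.550,8.000)
cell (2,7): code 0010 → (2.000,7.696)–(2.359,8.000)
cell (2,8): code 0001 → (2.359,8.000)–(2.000,8.980)
total: 4 segments, chained into 1 closed loop(s), length Σ = 3.135502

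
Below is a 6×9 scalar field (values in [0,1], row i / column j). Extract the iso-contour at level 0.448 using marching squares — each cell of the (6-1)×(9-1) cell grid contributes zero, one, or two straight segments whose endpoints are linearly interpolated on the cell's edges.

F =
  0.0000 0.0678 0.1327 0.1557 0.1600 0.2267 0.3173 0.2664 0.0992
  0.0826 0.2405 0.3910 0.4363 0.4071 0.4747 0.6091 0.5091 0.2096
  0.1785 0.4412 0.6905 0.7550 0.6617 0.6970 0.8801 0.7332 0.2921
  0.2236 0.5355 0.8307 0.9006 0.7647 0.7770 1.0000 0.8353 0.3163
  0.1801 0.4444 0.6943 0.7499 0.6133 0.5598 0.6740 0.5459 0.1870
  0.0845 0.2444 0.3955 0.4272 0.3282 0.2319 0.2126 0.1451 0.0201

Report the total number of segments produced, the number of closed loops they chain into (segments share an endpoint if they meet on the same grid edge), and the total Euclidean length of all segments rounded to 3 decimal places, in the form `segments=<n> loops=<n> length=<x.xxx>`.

segments=22 loops=1 length=18.864

cell (0,4): code 0100 → (0.892,5.000)–(1.000,4.605)
cell (0,5): code 1100 → (0.448,6.000)–(0.892,5.000)
cell (0,6): code 1100 → (0.748,7.000)–(0.448,6.000)
cell (0,7): code 1000 → (1.000,7.204)–(0.748,7.000)
cell (1,1): code 0100 → (1.190,2.000)–(2.000,1.027)
cell (1,2): code 1100 → (1.037,3.000)–(1.190,2.000)
cell (1,3): code 1100 → (1.161,4.000)–(1.037,3.000)
cell (1,4): code 1110 → (1.000,4.605)–(1.161,4.000)
cell (1,7): code 1001 → (2.000,7.647)–(1.000,7.204)
cell (2,0): code 0100 → (2.072,1.000)–(3.000,0.719)
cell (2,1): code 1110 → (2.000,1.027)–(2.072,1.000)
cell (2,7): code 1001 → (3.000,7.746)–(2.000,7.647)
cell (3,0): code 0010 → (3.000,0.719)–(3.960,1.000)
cell (3,1): code 0111 → (3.960,1.000)–(4.000,1.014)
cell (3,7): code 1001 → (4.000,7.273)–(3.000,7.746)
cell (4,1): code 0010 → (4.000,1.014)–(4.824,2.000)
cell (4,2): code 0011 → (4.824,2.000)–(4.936,3.000)
cell (4,3): code 0011 → (4.936,3.000)–(4.580,4.000)
cell (4,4): code 0011 → (4.580,4.000)–(4.341,5.000)
cell (4,5): code 0011 → (4.341,5.000)–(4.490,6.000)
cell (4,6): code 0011 → (4.490,6.000)–(4.244,7.000)
cell (4,7): code 0001 → (4.244,7.000)–(4.000,7.273)
total: 22 segments, chained into 1 closed loop(s), length Σ = 18.864343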